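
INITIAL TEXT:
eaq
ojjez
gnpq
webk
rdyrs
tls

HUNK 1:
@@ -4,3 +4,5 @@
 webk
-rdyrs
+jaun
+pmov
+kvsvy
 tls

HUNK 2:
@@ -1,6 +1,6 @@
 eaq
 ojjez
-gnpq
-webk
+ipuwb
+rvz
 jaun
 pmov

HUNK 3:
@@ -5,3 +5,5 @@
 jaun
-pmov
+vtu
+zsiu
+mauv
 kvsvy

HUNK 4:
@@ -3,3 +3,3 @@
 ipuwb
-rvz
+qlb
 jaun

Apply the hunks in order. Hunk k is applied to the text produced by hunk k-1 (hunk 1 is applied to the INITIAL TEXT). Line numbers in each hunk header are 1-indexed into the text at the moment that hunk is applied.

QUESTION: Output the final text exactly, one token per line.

Answer: eaq
ojjez
ipuwb
qlb
jaun
vtu
zsiu
mauv
kvsvy
tls

Derivation:
Hunk 1: at line 4 remove [rdyrs] add [jaun,pmov,kvsvy] -> 8 lines: eaq ojjez gnpq webk jaun pmov kvsvy tls
Hunk 2: at line 1 remove [gnpq,webk] add [ipuwb,rvz] -> 8 lines: eaq ojjez ipuwb rvz jaun pmov kvsvy tls
Hunk 3: at line 5 remove [pmov] add [vtu,zsiu,mauv] -> 10 lines: eaq ojjez ipuwb rvz jaun vtu zsiu mauv kvsvy tls
Hunk 4: at line 3 remove [rvz] add [qlb] -> 10 lines: eaq ojjez ipuwb qlb jaun vtu zsiu mauv kvsvy tls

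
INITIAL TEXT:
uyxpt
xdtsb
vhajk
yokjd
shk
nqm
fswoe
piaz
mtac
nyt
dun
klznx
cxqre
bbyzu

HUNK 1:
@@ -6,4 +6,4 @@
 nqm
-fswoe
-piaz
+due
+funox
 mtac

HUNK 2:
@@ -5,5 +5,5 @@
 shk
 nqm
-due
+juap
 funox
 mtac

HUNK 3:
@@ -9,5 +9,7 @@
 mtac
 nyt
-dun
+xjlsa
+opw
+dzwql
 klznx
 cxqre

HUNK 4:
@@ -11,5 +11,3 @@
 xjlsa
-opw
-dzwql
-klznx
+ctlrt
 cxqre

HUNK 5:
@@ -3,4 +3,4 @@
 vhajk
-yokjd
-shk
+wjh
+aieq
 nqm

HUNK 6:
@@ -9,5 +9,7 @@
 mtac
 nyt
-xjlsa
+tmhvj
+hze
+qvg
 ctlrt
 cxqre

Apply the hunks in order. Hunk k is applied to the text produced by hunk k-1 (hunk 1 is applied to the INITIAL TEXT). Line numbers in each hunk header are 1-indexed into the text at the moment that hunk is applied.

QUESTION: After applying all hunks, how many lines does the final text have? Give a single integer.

Answer: 16

Derivation:
Hunk 1: at line 6 remove [fswoe,piaz] add [due,funox] -> 14 lines: uyxpt xdtsb vhajk yokjd shk nqm due funox mtac nyt dun klznx cxqre bbyzu
Hunk 2: at line 5 remove [due] add [juap] -> 14 lines: uyxpt xdtsb vhajk yokjd shk nqm juap funox mtac nyt dun klznx cxqre bbyzu
Hunk 3: at line 9 remove [dun] add [xjlsa,opw,dzwql] -> 16 lines: uyxpt xdtsb vhajk yokjd shk nqm juap funox mtac nyt xjlsa opw dzwql klznx cxqre bbyzu
Hunk 4: at line 11 remove [opw,dzwql,klznx] add [ctlrt] -> 14 lines: uyxpt xdtsb vhajk yokjd shk nqm juap funox mtac nyt xjlsa ctlrt cxqre bbyzu
Hunk 5: at line 3 remove [yokjd,shk] add [wjh,aieq] -> 14 lines: uyxpt xdtsb vhajk wjh aieq nqm juap funox mtac nyt xjlsa ctlrt cxqre bbyzu
Hunk 6: at line 9 remove [xjlsa] add [tmhvj,hze,qvg] -> 16 lines: uyxpt xdtsb vhajk wjh aieq nqm juap funox mtac nyt tmhvj hze qvg ctlrt cxqre bbyzu
Final line count: 16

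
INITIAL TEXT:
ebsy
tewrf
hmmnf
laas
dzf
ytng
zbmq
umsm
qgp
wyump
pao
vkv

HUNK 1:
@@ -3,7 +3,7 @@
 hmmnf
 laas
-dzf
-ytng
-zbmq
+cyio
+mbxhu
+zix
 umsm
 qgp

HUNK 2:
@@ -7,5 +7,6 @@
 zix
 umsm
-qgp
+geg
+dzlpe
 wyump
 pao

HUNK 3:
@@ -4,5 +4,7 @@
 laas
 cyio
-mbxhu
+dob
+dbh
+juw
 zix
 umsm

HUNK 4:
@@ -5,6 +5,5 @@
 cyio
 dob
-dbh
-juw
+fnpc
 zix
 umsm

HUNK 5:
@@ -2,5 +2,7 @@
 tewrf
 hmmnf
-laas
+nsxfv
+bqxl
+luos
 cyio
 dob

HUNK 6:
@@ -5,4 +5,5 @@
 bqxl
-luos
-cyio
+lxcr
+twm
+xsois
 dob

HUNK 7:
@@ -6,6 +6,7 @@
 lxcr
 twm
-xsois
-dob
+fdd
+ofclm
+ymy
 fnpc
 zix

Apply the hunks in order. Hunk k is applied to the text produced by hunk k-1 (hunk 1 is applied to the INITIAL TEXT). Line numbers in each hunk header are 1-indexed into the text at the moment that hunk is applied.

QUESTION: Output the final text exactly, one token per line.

Hunk 1: at line 3 remove [dzf,ytng,zbmq] add [cyio,mbxhu,zix] -> 12 lines: ebsy tewrf hmmnf laas cyio mbxhu zix umsm qgp wyump pao vkv
Hunk 2: at line 7 remove [qgp] add [geg,dzlpe] -> 13 lines: ebsy tewrf hmmnf laas cyio mbxhu zix umsm geg dzlpe wyump pao vkv
Hunk 3: at line 4 remove [mbxhu] add [dob,dbh,juw] -> 15 lines: ebsy tewrf hmmnf laas cyio dob dbh juw zix umsm geg dzlpe wyump pao vkv
Hunk 4: at line 5 remove [dbh,juw] add [fnpc] -> 14 lines: ebsy tewrf hmmnf laas cyio dob fnpc zix umsm geg dzlpe wyump pao vkv
Hunk 5: at line 2 remove [laas] add [nsxfv,bqxl,luos] -> 16 lines: ebsy tewrf hmmnf nsxfv bqxl luos cyio dob fnpc zix umsm geg dzlpe wyump pao vkv
Hunk 6: at line 5 remove [luos,cyio] add [lxcr,twm,xsois] -> 17 lines: ebsy tewrf hmmnf nsxfv bqxl lxcr twm xsois dob fnpc zix umsm geg dzlpe wyump pao vkv
Hunk 7: at line 6 remove [xsois,dob] add [fdd,ofclm,ymy] -> 18 lines: ebsy tewrf hmmnf nsxfv bqxl lxcr twm fdd ofclm ymy fnpc zix umsm geg dzlpe wyump pao vkv

Answer: ebsy
tewrf
hmmnf
nsxfv
bqxl
lxcr
twm
fdd
ofclm
ymy
fnpc
zix
umsm
geg
dzlpe
wyump
pao
vkv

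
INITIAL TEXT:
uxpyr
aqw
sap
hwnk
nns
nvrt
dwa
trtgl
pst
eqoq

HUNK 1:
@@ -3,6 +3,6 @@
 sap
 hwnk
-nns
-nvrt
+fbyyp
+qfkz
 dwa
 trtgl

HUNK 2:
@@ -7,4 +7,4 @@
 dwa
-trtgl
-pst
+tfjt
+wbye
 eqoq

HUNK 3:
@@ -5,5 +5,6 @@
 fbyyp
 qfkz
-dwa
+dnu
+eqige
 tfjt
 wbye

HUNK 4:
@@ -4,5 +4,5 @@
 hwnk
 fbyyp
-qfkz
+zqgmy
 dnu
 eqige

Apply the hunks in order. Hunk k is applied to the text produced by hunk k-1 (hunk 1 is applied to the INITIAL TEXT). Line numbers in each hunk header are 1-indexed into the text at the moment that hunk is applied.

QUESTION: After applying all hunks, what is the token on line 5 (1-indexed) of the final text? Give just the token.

Answer: fbyyp

Derivation:
Hunk 1: at line 3 remove [nns,nvrt] add [fbyyp,qfkz] -> 10 lines: uxpyr aqw sap hwnk fbyyp qfkz dwa trtgl pst eqoq
Hunk 2: at line 7 remove [trtgl,pst] add [tfjt,wbye] -> 10 lines: uxpyr aqw sap hwnk fbyyp qfkz dwa tfjt wbye eqoq
Hunk 3: at line 5 remove [dwa] add [dnu,eqige] -> 11 lines: uxpyr aqw sap hwnk fbyyp qfkz dnu eqige tfjt wbye eqoq
Hunk 4: at line 4 remove [qfkz] add [zqgmy] -> 11 lines: uxpyr aqw sap hwnk fbyyp zqgmy dnu eqige tfjt wbye eqoq
Final line 5: fbyyp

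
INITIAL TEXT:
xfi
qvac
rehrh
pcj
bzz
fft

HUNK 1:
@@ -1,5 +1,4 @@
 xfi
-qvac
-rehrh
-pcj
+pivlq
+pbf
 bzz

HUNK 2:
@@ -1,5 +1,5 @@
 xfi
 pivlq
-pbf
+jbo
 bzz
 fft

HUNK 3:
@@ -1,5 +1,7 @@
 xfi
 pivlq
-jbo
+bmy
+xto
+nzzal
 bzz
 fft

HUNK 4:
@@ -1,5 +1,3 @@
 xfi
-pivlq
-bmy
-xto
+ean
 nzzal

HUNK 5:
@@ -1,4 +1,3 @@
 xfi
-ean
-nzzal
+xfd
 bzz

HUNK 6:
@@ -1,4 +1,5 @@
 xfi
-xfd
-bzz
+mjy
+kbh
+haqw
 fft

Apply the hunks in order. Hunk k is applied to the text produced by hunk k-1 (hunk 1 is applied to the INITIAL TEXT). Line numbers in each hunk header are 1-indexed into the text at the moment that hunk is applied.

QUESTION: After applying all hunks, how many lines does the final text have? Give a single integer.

Answer: 5

Derivation:
Hunk 1: at line 1 remove [qvac,rehrh,pcj] add [pivlq,pbf] -> 5 lines: xfi pivlq pbf bzz fft
Hunk 2: at line 1 remove [pbf] add [jbo] -> 5 lines: xfi pivlq jbo bzz fft
Hunk 3: at line 1 remove [jbo] add [bmy,xto,nzzal] -> 7 lines: xfi pivlq bmy xto nzzal bzz fft
Hunk 4: at line 1 remove [pivlq,bmy,xto] add [ean] -> 5 lines: xfi ean nzzal bzz fft
Hunk 5: at line 1 remove [ean,nzzal] add [xfd] -> 4 lines: xfi xfd bzz fft
Hunk 6: at line 1 remove [xfd,bzz] add [mjy,kbh,haqw] -> 5 lines: xfi mjy kbh haqw fft
Final line count: 5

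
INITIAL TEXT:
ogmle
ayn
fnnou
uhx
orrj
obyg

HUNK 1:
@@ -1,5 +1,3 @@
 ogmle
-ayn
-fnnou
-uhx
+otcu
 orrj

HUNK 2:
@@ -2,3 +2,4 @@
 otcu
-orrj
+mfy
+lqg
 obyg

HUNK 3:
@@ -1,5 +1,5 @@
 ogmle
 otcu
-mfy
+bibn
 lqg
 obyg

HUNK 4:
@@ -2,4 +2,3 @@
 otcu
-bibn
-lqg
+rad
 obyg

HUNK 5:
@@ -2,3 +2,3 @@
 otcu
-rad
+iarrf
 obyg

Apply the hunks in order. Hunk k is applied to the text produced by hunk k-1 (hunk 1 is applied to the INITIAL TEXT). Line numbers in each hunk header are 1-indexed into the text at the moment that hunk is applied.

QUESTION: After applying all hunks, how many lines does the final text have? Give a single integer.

Answer: 4

Derivation:
Hunk 1: at line 1 remove [ayn,fnnou,uhx] add [otcu] -> 4 lines: ogmle otcu orrj obyg
Hunk 2: at line 2 remove [orrj] add [mfy,lqg] -> 5 lines: ogmle otcu mfy lqg obyg
Hunk 3: at line 1 remove [mfy] add [bibn] -> 5 lines: ogmle otcu bibn lqg obyg
Hunk 4: at line 2 remove [bibn,lqg] add [rad] -> 4 lines: ogmle otcu rad obyg
Hunk 5: at line 2 remove [rad] add [iarrf] -> 4 lines: ogmle otcu iarrf obyg
Final line count: 4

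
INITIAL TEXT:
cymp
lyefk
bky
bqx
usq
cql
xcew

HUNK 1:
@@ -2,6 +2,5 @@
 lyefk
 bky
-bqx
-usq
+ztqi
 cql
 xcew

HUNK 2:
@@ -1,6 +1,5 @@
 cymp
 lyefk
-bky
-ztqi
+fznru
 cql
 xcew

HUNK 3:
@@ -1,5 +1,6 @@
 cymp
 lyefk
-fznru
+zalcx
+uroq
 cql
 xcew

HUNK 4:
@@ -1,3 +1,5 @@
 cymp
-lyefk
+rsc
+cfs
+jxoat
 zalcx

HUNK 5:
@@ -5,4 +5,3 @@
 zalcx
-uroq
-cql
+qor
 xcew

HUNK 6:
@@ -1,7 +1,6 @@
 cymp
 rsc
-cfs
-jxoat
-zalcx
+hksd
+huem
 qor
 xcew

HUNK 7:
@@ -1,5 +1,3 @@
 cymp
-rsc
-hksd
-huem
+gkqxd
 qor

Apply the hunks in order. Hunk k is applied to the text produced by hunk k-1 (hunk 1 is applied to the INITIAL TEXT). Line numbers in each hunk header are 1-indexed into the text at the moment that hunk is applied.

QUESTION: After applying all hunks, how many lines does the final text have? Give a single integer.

Hunk 1: at line 2 remove [bqx,usq] add [ztqi] -> 6 lines: cymp lyefk bky ztqi cql xcew
Hunk 2: at line 1 remove [bky,ztqi] add [fznru] -> 5 lines: cymp lyefk fznru cql xcew
Hunk 3: at line 1 remove [fznru] add [zalcx,uroq] -> 6 lines: cymp lyefk zalcx uroq cql xcew
Hunk 4: at line 1 remove [lyefk] add [rsc,cfs,jxoat] -> 8 lines: cymp rsc cfs jxoat zalcx uroq cql xcew
Hunk 5: at line 5 remove [uroq,cql] add [qor] -> 7 lines: cymp rsc cfs jxoat zalcx qor xcew
Hunk 6: at line 1 remove [cfs,jxoat,zalcx] add [hksd,huem] -> 6 lines: cymp rsc hksd huem qor xcew
Hunk 7: at line 1 remove [rsc,hksd,huem] add [gkqxd] -> 4 lines: cymp gkqxd qor xcew
Final line count: 4

Answer: 4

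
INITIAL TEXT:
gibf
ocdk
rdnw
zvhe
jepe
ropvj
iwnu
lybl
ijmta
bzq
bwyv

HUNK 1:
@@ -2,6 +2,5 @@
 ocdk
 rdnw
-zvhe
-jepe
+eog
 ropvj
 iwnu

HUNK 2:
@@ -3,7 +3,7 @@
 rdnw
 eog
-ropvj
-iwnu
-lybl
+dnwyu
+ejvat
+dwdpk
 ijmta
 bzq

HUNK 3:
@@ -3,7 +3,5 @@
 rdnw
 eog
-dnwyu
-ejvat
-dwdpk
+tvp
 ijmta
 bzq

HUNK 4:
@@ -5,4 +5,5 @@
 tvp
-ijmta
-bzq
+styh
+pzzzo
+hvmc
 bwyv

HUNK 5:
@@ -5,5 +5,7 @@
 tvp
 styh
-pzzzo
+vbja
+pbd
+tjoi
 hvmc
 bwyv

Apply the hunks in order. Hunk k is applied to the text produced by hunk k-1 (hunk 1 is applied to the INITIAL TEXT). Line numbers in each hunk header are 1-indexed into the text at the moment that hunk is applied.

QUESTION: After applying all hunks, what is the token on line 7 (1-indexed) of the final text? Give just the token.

Answer: vbja

Derivation:
Hunk 1: at line 2 remove [zvhe,jepe] add [eog] -> 10 lines: gibf ocdk rdnw eog ropvj iwnu lybl ijmta bzq bwyv
Hunk 2: at line 3 remove [ropvj,iwnu,lybl] add [dnwyu,ejvat,dwdpk] -> 10 lines: gibf ocdk rdnw eog dnwyu ejvat dwdpk ijmta bzq bwyv
Hunk 3: at line 3 remove [dnwyu,ejvat,dwdpk] add [tvp] -> 8 lines: gibf ocdk rdnw eog tvp ijmta bzq bwyv
Hunk 4: at line 5 remove [ijmta,bzq] add [styh,pzzzo,hvmc] -> 9 lines: gibf ocdk rdnw eog tvp styh pzzzo hvmc bwyv
Hunk 5: at line 5 remove [pzzzo] add [vbja,pbd,tjoi] -> 11 lines: gibf ocdk rdnw eog tvp styh vbja pbd tjoi hvmc bwyv
Final line 7: vbja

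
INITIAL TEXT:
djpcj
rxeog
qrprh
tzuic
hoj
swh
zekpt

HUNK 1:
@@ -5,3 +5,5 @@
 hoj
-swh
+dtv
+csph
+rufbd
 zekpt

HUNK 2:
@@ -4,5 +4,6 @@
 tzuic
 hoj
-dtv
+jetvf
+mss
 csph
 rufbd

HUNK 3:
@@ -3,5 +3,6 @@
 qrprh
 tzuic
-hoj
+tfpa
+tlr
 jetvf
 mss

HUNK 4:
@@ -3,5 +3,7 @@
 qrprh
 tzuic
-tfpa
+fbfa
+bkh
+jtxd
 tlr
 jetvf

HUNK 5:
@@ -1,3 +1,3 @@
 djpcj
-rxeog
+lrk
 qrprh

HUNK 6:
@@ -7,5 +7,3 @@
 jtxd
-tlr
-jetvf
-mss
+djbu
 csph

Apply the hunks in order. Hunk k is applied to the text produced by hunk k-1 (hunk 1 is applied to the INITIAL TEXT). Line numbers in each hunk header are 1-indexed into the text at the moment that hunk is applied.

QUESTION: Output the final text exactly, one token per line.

Answer: djpcj
lrk
qrprh
tzuic
fbfa
bkh
jtxd
djbu
csph
rufbd
zekpt

Derivation:
Hunk 1: at line 5 remove [swh] add [dtv,csph,rufbd] -> 9 lines: djpcj rxeog qrprh tzuic hoj dtv csph rufbd zekpt
Hunk 2: at line 4 remove [dtv] add [jetvf,mss] -> 10 lines: djpcj rxeog qrprh tzuic hoj jetvf mss csph rufbd zekpt
Hunk 3: at line 3 remove [hoj] add [tfpa,tlr] -> 11 lines: djpcj rxeog qrprh tzuic tfpa tlr jetvf mss csph rufbd zekpt
Hunk 4: at line 3 remove [tfpa] add [fbfa,bkh,jtxd] -> 13 lines: djpcj rxeog qrprh tzuic fbfa bkh jtxd tlr jetvf mss csph rufbd zekpt
Hunk 5: at line 1 remove [rxeog] add [lrk] -> 13 lines: djpcj lrk qrprh tzuic fbfa bkh jtxd tlr jetvf mss csph rufbd zekpt
Hunk 6: at line 7 remove [tlr,jetvf,mss] add [djbu] -> 11 lines: djpcj lrk qrprh tzuic fbfa bkh jtxd djbu csph rufbd zekpt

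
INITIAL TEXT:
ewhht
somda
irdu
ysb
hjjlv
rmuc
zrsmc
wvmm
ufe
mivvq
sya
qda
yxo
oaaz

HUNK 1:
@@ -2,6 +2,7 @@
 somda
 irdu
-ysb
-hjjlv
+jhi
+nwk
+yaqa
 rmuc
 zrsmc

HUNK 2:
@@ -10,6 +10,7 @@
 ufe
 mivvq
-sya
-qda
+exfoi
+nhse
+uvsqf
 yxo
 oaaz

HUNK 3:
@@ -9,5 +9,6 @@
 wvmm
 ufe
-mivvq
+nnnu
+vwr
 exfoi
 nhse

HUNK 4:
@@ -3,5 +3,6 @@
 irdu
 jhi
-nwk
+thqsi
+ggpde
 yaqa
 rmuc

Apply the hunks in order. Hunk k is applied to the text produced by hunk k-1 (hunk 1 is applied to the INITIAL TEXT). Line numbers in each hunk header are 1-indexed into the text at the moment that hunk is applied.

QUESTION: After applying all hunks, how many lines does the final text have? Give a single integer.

Answer: 18

Derivation:
Hunk 1: at line 2 remove [ysb,hjjlv] add [jhi,nwk,yaqa] -> 15 lines: ewhht somda irdu jhi nwk yaqa rmuc zrsmc wvmm ufe mivvq sya qda yxo oaaz
Hunk 2: at line 10 remove [sya,qda] add [exfoi,nhse,uvsqf] -> 16 lines: ewhht somda irdu jhi nwk yaqa rmuc zrsmc wvmm ufe mivvq exfoi nhse uvsqf yxo oaaz
Hunk 3: at line 9 remove [mivvq] add [nnnu,vwr] -> 17 lines: ewhht somda irdu jhi nwk yaqa rmuc zrsmc wvmm ufe nnnu vwr exfoi nhse uvsqf yxo oaaz
Hunk 4: at line 3 remove [nwk] add [thqsi,ggpde] -> 18 lines: ewhht somda irdu jhi thqsi ggpde yaqa rmuc zrsmc wvmm ufe nnnu vwr exfoi nhse uvsqf yxo oaaz
Final line count: 18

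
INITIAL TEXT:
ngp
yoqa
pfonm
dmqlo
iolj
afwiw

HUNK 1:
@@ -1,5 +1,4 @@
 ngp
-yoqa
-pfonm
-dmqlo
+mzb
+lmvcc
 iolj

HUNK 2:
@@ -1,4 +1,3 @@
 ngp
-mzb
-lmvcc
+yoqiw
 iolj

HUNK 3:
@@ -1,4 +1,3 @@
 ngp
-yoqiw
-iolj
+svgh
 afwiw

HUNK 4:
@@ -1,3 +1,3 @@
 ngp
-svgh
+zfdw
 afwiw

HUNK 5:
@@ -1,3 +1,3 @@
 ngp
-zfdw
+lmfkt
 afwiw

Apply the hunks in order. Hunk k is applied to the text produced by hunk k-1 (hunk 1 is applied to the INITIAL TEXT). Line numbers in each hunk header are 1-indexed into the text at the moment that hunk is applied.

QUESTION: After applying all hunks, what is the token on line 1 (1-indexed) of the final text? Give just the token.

Hunk 1: at line 1 remove [yoqa,pfonm,dmqlo] add [mzb,lmvcc] -> 5 lines: ngp mzb lmvcc iolj afwiw
Hunk 2: at line 1 remove [mzb,lmvcc] add [yoqiw] -> 4 lines: ngp yoqiw iolj afwiw
Hunk 3: at line 1 remove [yoqiw,iolj] add [svgh] -> 3 lines: ngp svgh afwiw
Hunk 4: at line 1 remove [svgh] add [zfdw] -> 3 lines: ngp zfdw afwiw
Hunk 5: at line 1 remove [zfdw] add [lmfkt] -> 3 lines: ngp lmfkt afwiw
Final line 1: ngp

Answer: ngp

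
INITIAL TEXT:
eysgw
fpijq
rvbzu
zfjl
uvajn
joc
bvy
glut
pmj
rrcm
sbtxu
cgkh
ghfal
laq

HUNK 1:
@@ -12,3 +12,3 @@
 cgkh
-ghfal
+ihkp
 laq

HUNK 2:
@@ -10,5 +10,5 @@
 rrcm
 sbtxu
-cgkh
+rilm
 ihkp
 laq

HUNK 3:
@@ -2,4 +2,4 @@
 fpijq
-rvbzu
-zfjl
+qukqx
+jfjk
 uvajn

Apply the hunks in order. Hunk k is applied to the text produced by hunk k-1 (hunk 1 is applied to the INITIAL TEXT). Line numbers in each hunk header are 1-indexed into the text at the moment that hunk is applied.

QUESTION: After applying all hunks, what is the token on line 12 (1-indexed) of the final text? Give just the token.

Hunk 1: at line 12 remove [ghfal] add [ihkp] -> 14 lines: eysgw fpijq rvbzu zfjl uvajn joc bvy glut pmj rrcm sbtxu cgkh ihkp laq
Hunk 2: at line 10 remove [cgkh] add [rilm] -> 14 lines: eysgw fpijq rvbzu zfjl uvajn joc bvy glut pmj rrcm sbtxu rilm ihkp laq
Hunk 3: at line 2 remove [rvbzu,zfjl] add [qukqx,jfjk] -> 14 lines: eysgw fpijq qukqx jfjk uvajn joc bvy glut pmj rrcm sbtxu rilm ihkp laq
Final line 12: rilm

Answer: rilm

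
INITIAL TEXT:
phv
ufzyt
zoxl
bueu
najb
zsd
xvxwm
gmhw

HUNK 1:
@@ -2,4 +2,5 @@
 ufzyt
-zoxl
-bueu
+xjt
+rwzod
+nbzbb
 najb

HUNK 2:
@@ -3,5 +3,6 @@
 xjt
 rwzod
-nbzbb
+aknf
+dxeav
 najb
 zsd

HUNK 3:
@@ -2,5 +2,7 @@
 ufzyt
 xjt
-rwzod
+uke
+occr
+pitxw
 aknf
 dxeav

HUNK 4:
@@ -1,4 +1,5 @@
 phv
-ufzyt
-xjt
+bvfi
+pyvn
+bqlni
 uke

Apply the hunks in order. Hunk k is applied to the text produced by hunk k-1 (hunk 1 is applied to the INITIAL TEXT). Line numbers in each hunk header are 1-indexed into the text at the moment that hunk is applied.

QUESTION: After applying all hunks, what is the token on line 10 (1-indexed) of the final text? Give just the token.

Answer: najb

Derivation:
Hunk 1: at line 2 remove [zoxl,bueu] add [xjt,rwzod,nbzbb] -> 9 lines: phv ufzyt xjt rwzod nbzbb najb zsd xvxwm gmhw
Hunk 2: at line 3 remove [nbzbb] add [aknf,dxeav] -> 10 lines: phv ufzyt xjt rwzod aknf dxeav najb zsd xvxwm gmhw
Hunk 3: at line 2 remove [rwzod] add [uke,occr,pitxw] -> 12 lines: phv ufzyt xjt uke occr pitxw aknf dxeav najb zsd xvxwm gmhw
Hunk 4: at line 1 remove [ufzyt,xjt] add [bvfi,pyvn,bqlni] -> 13 lines: phv bvfi pyvn bqlni uke occr pitxw aknf dxeav najb zsd xvxwm gmhw
Final line 10: najb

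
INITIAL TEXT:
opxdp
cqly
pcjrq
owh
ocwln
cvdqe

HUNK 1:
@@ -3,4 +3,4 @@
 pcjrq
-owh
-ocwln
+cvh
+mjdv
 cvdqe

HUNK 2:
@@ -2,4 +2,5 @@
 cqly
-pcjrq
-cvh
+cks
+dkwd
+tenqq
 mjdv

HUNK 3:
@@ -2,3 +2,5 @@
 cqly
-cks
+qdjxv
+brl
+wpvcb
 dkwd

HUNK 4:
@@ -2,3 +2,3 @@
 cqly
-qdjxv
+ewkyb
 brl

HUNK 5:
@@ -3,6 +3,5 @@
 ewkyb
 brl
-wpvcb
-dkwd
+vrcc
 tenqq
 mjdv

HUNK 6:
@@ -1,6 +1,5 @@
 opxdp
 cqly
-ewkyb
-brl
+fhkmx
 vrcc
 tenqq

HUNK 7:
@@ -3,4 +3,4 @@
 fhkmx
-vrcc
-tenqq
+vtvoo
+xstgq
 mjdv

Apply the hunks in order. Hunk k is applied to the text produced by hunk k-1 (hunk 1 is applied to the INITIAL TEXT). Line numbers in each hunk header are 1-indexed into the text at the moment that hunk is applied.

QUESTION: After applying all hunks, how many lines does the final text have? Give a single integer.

Hunk 1: at line 3 remove [owh,ocwln] add [cvh,mjdv] -> 6 lines: opxdp cqly pcjrq cvh mjdv cvdqe
Hunk 2: at line 2 remove [pcjrq,cvh] add [cks,dkwd,tenqq] -> 7 lines: opxdp cqly cks dkwd tenqq mjdv cvdqe
Hunk 3: at line 2 remove [cks] add [qdjxv,brl,wpvcb] -> 9 lines: opxdp cqly qdjxv brl wpvcb dkwd tenqq mjdv cvdqe
Hunk 4: at line 2 remove [qdjxv] add [ewkyb] -> 9 lines: opxdp cqly ewkyb brl wpvcb dkwd tenqq mjdv cvdqe
Hunk 5: at line 3 remove [wpvcb,dkwd] add [vrcc] -> 8 lines: opxdp cqly ewkyb brl vrcc tenqq mjdv cvdqe
Hunk 6: at line 1 remove [ewkyb,brl] add [fhkmx] -> 7 lines: opxdp cqly fhkmx vrcc tenqq mjdv cvdqe
Hunk 7: at line 3 remove [vrcc,tenqq] add [vtvoo,xstgq] -> 7 lines: opxdp cqly fhkmx vtvoo xstgq mjdv cvdqe
Final line count: 7

Answer: 7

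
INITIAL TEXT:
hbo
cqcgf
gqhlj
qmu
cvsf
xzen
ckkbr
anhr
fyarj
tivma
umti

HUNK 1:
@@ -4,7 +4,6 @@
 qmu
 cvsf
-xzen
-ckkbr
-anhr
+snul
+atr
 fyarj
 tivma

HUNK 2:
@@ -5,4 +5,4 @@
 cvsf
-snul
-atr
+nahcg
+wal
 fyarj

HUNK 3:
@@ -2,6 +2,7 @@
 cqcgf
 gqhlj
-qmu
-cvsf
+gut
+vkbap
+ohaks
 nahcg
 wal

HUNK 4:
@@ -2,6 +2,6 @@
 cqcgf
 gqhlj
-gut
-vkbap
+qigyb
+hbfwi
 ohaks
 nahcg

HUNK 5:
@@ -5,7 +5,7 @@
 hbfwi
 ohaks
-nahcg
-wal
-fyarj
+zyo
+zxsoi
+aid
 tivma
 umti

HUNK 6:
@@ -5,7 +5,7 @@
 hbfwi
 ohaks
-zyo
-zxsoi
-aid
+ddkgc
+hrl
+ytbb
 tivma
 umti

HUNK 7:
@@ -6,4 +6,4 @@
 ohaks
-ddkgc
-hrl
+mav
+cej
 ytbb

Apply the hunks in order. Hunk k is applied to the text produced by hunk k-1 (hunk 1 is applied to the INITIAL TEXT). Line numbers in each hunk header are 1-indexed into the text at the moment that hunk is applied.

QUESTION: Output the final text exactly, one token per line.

Hunk 1: at line 4 remove [xzen,ckkbr,anhr] add [snul,atr] -> 10 lines: hbo cqcgf gqhlj qmu cvsf snul atr fyarj tivma umti
Hunk 2: at line 5 remove [snul,atr] add [nahcg,wal] -> 10 lines: hbo cqcgf gqhlj qmu cvsf nahcg wal fyarj tivma umti
Hunk 3: at line 2 remove [qmu,cvsf] add [gut,vkbap,ohaks] -> 11 lines: hbo cqcgf gqhlj gut vkbap ohaks nahcg wal fyarj tivma umti
Hunk 4: at line 2 remove [gut,vkbap] add [qigyb,hbfwi] -> 11 lines: hbo cqcgf gqhlj qigyb hbfwi ohaks nahcg wal fyarj tivma umti
Hunk 5: at line 5 remove [nahcg,wal,fyarj] add [zyo,zxsoi,aid] -> 11 lines: hbo cqcgf gqhlj qigyb hbfwi ohaks zyo zxsoi aid tivma umti
Hunk 6: at line 5 remove [zyo,zxsoi,aid] add [ddkgc,hrl,ytbb] -> 11 lines: hbo cqcgf gqhlj qigyb hbfwi ohaks ddkgc hrl ytbb tivma umti
Hunk 7: at line 6 remove [ddkgc,hrl] add [mav,cej] -> 11 lines: hbo cqcgf gqhlj qigyb hbfwi ohaks mav cej ytbb tivma umti

Answer: hbo
cqcgf
gqhlj
qigyb
hbfwi
ohaks
mav
cej
ytbb
tivma
umti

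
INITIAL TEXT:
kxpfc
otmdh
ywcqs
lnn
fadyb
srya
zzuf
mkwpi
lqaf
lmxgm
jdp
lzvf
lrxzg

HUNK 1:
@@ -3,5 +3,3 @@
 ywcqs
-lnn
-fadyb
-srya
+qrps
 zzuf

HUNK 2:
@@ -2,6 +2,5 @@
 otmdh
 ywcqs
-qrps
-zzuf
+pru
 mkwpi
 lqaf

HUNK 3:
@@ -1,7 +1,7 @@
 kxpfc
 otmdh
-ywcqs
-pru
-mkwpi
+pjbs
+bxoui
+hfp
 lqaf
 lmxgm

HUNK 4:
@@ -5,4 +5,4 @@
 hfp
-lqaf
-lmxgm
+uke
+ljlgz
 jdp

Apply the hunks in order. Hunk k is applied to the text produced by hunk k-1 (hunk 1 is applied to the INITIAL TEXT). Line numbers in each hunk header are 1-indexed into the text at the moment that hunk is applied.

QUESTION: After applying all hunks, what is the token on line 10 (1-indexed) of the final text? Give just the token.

Hunk 1: at line 3 remove [lnn,fadyb,srya] add [qrps] -> 11 lines: kxpfc otmdh ywcqs qrps zzuf mkwpi lqaf lmxgm jdp lzvf lrxzg
Hunk 2: at line 2 remove [qrps,zzuf] add [pru] -> 10 lines: kxpfc otmdh ywcqs pru mkwpi lqaf lmxgm jdp lzvf lrxzg
Hunk 3: at line 1 remove [ywcqs,pru,mkwpi] add [pjbs,bxoui,hfp] -> 10 lines: kxpfc otmdh pjbs bxoui hfp lqaf lmxgm jdp lzvf lrxzg
Hunk 4: at line 5 remove [lqaf,lmxgm] add [uke,ljlgz] -> 10 lines: kxpfc otmdh pjbs bxoui hfp uke ljlgz jdp lzvf lrxzg
Final line 10: lrxzg

Answer: lrxzg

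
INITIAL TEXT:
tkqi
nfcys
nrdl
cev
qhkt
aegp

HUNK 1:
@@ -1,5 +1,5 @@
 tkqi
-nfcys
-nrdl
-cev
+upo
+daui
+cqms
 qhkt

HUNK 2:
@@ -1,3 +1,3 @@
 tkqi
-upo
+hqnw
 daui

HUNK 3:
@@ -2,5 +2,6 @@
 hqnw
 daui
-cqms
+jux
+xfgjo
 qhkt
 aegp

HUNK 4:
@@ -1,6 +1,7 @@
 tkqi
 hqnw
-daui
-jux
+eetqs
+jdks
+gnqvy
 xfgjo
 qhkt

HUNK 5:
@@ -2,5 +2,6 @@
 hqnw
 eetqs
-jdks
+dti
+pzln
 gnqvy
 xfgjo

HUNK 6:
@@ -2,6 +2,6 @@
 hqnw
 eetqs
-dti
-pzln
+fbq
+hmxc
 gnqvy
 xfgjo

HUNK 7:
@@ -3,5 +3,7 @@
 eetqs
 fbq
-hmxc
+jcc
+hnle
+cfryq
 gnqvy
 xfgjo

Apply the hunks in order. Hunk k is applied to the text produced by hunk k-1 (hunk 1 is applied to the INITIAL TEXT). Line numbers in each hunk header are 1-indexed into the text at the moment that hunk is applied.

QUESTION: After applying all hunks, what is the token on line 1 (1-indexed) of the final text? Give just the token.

Hunk 1: at line 1 remove [nfcys,nrdl,cev] add [upo,daui,cqms] -> 6 lines: tkqi upo daui cqms qhkt aegp
Hunk 2: at line 1 remove [upo] add [hqnw] -> 6 lines: tkqi hqnw daui cqms qhkt aegp
Hunk 3: at line 2 remove [cqms] add [jux,xfgjo] -> 7 lines: tkqi hqnw daui jux xfgjo qhkt aegp
Hunk 4: at line 1 remove [daui,jux] add [eetqs,jdks,gnqvy] -> 8 lines: tkqi hqnw eetqs jdks gnqvy xfgjo qhkt aegp
Hunk 5: at line 2 remove [jdks] add [dti,pzln] -> 9 lines: tkqi hqnw eetqs dti pzln gnqvy xfgjo qhkt aegp
Hunk 6: at line 2 remove [dti,pzln] add [fbq,hmxc] -> 9 lines: tkqi hqnw eetqs fbq hmxc gnqvy xfgjo qhkt aegp
Hunk 7: at line 3 remove [hmxc] add [jcc,hnle,cfryq] -> 11 lines: tkqi hqnw eetqs fbq jcc hnle cfryq gnqvy xfgjo qhkt aegp
Final line 1: tkqi

Answer: tkqi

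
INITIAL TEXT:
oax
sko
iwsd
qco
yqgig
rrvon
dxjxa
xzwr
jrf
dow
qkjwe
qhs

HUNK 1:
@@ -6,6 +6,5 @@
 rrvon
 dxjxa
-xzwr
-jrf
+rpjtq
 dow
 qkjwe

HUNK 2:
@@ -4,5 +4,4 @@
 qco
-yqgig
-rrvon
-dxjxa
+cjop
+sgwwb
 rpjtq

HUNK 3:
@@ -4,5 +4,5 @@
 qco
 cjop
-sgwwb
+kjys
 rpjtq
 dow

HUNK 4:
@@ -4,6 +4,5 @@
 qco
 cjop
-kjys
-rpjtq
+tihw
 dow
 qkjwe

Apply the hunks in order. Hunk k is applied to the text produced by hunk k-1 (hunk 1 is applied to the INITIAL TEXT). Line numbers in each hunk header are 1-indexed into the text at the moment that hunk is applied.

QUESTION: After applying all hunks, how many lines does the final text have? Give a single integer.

Hunk 1: at line 6 remove [xzwr,jrf] add [rpjtq] -> 11 lines: oax sko iwsd qco yqgig rrvon dxjxa rpjtq dow qkjwe qhs
Hunk 2: at line 4 remove [yqgig,rrvon,dxjxa] add [cjop,sgwwb] -> 10 lines: oax sko iwsd qco cjop sgwwb rpjtq dow qkjwe qhs
Hunk 3: at line 4 remove [sgwwb] add [kjys] -> 10 lines: oax sko iwsd qco cjop kjys rpjtq dow qkjwe qhs
Hunk 4: at line 4 remove [kjys,rpjtq] add [tihw] -> 9 lines: oax sko iwsd qco cjop tihw dow qkjwe qhs
Final line count: 9

Answer: 9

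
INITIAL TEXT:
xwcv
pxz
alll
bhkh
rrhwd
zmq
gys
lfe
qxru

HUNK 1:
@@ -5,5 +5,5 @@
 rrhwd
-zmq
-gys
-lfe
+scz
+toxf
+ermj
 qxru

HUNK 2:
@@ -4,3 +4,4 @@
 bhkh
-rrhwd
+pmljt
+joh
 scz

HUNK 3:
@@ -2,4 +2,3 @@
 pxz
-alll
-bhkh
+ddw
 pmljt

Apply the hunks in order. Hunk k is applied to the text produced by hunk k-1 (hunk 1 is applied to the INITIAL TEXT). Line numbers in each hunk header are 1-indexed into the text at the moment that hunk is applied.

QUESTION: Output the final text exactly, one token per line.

Answer: xwcv
pxz
ddw
pmljt
joh
scz
toxf
ermj
qxru

Derivation:
Hunk 1: at line 5 remove [zmq,gys,lfe] add [scz,toxf,ermj] -> 9 lines: xwcv pxz alll bhkh rrhwd scz toxf ermj qxru
Hunk 2: at line 4 remove [rrhwd] add [pmljt,joh] -> 10 lines: xwcv pxz alll bhkh pmljt joh scz toxf ermj qxru
Hunk 3: at line 2 remove [alll,bhkh] add [ddw] -> 9 lines: xwcv pxz ddw pmljt joh scz toxf ermj qxru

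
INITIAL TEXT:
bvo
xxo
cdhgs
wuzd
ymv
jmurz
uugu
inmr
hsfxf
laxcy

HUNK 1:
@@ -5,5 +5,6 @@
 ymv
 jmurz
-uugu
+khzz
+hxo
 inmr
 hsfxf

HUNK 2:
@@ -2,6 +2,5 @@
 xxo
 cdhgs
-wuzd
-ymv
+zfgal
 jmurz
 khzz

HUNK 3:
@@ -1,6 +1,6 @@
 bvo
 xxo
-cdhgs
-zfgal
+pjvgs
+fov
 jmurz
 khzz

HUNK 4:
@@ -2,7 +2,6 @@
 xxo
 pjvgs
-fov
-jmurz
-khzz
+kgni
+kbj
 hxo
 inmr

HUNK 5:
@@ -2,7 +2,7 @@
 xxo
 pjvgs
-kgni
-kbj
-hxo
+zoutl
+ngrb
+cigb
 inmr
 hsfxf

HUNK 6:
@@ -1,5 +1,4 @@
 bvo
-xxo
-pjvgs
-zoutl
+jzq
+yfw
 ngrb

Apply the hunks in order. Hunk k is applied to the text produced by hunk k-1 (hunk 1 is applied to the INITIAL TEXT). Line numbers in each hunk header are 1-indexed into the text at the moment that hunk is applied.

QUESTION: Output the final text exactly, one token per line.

Answer: bvo
jzq
yfw
ngrb
cigb
inmr
hsfxf
laxcy

Derivation:
Hunk 1: at line 5 remove [uugu] add [khzz,hxo] -> 11 lines: bvo xxo cdhgs wuzd ymv jmurz khzz hxo inmr hsfxf laxcy
Hunk 2: at line 2 remove [wuzd,ymv] add [zfgal] -> 10 lines: bvo xxo cdhgs zfgal jmurz khzz hxo inmr hsfxf laxcy
Hunk 3: at line 1 remove [cdhgs,zfgal] add [pjvgs,fov] -> 10 lines: bvo xxo pjvgs fov jmurz khzz hxo inmr hsfxf laxcy
Hunk 4: at line 2 remove [fov,jmurz,khzz] add [kgni,kbj] -> 9 lines: bvo xxo pjvgs kgni kbj hxo inmr hsfxf laxcy
Hunk 5: at line 2 remove [kgni,kbj,hxo] add [zoutl,ngrb,cigb] -> 9 lines: bvo xxo pjvgs zoutl ngrb cigb inmr hsfxf laxcy
Hunk 6: at line 1 remove [xxo,pjvgs,zoutl] add [jzq,yfw] -> 8 lines: bvo jzq yfw ngrb cigb inmr hsfxf laxcy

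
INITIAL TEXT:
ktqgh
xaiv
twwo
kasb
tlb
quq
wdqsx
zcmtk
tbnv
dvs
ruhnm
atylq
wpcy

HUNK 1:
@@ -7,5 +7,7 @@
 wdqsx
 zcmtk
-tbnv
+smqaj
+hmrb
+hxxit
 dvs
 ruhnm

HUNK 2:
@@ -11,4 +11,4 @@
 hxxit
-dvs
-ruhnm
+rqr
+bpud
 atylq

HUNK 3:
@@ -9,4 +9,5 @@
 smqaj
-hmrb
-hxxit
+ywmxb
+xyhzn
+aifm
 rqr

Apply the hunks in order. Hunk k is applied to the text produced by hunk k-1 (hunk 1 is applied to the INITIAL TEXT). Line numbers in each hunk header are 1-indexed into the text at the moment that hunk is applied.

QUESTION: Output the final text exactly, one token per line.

Answer: ktqgh
xaiv
twwo
kasb
tlb
quq
wdqsx
zcmtk
smqaj
ywmxb
xyhzn
aifm
rqr
bpud
atylq
wpcy

Derivation:
Hunk 1: at line 7 remove [tbnv] add [smqaj,hmrb,hxxit] -> 15 lines: ktqgh xaiv twwo kasb tlb quq wdqsx zcmtk smqaj hmrb hxxit dvs ruhnm atylq wpcy
Hunk 2: at line 11 remove [dvs,ruhnm] add [rqr,bpud] -> 15 lines: ktqgh xaiv twwo kasb tlb quq wdqsx zcmtk smqaj hmrb hxxit rqr bpud atylq wpcy
Hunk 3: at line 9 remove [hmrb,hxxit] add [ywmxb,xyhzn,aifm] -> 16 lines: ktqgh xaiv twwo kasb tlb quq wdqsx zcmtk smqaj ywmxb xyhzn aifm rqr bpud atylq wpcy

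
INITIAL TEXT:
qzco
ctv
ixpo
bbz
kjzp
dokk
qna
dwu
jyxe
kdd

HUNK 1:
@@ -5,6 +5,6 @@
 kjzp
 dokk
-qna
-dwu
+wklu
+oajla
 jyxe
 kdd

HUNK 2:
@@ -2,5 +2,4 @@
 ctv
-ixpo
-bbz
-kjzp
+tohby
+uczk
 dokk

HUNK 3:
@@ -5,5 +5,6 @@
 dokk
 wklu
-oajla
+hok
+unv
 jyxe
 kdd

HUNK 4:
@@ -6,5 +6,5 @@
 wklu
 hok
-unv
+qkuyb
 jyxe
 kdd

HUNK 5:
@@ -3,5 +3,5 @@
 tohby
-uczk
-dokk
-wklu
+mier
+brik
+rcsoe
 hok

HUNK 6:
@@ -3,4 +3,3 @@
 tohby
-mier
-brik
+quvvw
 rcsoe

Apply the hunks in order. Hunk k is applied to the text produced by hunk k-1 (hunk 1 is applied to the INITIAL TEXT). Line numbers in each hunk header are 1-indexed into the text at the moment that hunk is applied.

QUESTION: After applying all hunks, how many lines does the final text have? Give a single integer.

Answer: 9

Derivation:
Hunk 1: at line 5 remove [qna,dwu] add [wklu,oajla] -> 10 lines: qzco ctv ixpo bbz kjzp dokk wklu oajla jyxe kdd
Hunk 2: at line 2 remove [ixpo,bbz,kjzp] add [tohby,uczk] -> 9 lines: qzco ctv tohby uczk dokk wklu oajla jyxe kdd
Hunk 3: at line 5 remove [oajla] add [hok,unv] -> 10 lines: qzco ctv tohby uczk dokk wklu hok unv jyxe kdd
Hunk 4: at line 6 remove [unv] add [qkuyb] -> 10 lines: qzco ctv tohby uczk dokk wklu hok qkuyb jyxe kdd
Hunk 5: at line 3 remove [uczk,dokk,wklu] add [mier,brik,rcsoe] -> 10 lines: qzco ctv tohby mier brik rcsoe hok qkuyb jyxe kdd
Hunk 6: at line 3 remove [mier,brik] add [quvvw] -> 9 lines: qzco ctv tohby quvvw rcsoe hok qkuyb jyxe kdd
Final line count: 9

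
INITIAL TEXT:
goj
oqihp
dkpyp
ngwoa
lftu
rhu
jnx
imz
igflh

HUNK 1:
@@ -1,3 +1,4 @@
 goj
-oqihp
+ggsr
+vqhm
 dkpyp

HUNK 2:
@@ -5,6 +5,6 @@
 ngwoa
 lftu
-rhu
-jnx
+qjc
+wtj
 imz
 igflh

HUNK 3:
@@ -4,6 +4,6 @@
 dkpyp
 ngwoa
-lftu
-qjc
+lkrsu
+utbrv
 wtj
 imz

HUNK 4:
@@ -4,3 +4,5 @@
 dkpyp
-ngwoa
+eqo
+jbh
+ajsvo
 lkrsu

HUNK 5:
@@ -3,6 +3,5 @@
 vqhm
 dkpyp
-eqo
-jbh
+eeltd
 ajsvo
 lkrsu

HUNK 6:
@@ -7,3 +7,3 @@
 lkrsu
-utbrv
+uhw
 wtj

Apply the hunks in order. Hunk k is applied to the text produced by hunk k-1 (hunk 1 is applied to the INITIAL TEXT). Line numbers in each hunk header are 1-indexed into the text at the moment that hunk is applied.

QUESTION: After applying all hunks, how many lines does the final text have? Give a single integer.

Hunk 1: at line 1 remove [oqihp] add [ggsr,vqhm] -> 10 lines: goj ggsr vqhm dkpyp ngwoa lftu rhu jnx imz igflh
Hunk 2: at line 5 remove [rhu,jnx] add [qjc,wtj] -> 10 lines: goj ggsr vqhm dkpyp ngwoa lftu qjc wtj imz igflh
Hunk 3: at line 4 remove [lftu,qjc] add [lkrsu,utbrv] -> 10 lines: goj ggsr vqhm dkpyp ngwoa lkrsu utbrv wtj imz igflh
Hunk 4: at line 4 remove [ngwoa] add [eqo,jbh,ajsvo] -> 12 lines: goj ggsr vqhm dkpyp eqo jbh ajsvo lkrsu utbrv wtj imz igflh
Hunk 5: at line 3 remove [eqo,jbh] add [eeltd] -> 11 lines: goj ggsr vqhm dkpyp eeltd ajsvo lkrsu utbrv wtj imz igflh
Hunk 6: at line 7 remove [utbrv] add [uhw] -> 11 lines: goj ggsr vqhm dkpyp eeltd ajsvo lkrsu uhw wtj imz igflh
Final line count: 11

Answer: 11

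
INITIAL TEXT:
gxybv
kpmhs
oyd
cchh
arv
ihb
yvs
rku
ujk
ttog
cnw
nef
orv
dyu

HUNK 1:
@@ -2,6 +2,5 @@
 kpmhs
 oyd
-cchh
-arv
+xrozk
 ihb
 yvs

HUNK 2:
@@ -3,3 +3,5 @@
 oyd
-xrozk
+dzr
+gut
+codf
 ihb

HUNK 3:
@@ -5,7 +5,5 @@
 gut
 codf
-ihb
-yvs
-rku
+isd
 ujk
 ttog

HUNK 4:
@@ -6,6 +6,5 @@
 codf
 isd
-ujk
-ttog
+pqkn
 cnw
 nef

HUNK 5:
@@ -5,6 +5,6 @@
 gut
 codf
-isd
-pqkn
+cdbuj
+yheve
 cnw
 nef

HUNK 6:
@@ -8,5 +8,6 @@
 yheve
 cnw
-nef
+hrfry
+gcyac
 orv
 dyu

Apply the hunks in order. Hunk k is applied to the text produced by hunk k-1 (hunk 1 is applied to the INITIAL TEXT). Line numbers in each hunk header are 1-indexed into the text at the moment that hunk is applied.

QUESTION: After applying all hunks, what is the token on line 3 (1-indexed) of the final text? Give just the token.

Answer: oyd

Derivation:
Hunk 1: at line 2 remove [cchh,arv] add [xrozk] -> 13 lines: gxybv kpmhs oyd xrozk ihb yvs rku ujk ttog cnw nef orv dyu
Hunk 2: at line 3 remove [xrozk] add [dzr,gut,codf] -> 15 lines: gxybv kpmhs oyd dzr gut codf ihb yvs rku ujk ttog cnw nef orv dyu
Hunk 3: at line 5 remove [ihb,yvs,rku] add [isd] -> 13 lines: gxybv kpmhs oyd dzr gut codf isd ujk ttog cnw nef orv dyu
Hunk 4: at line 6 remove [ujk,ttog] add [pqkn] -> 12 lines: gxybv kpmhs oyd dzr gut codf isd pqkn cnw nef orv dyu
Hunk 5: at line 5 remove [isd,pqkn] add [cdbuj,yheve] -> 12 lines: gxybv kpmhs oyd dzr gut codf cdbuj yheve cnw nef orv dyu
Hunk 6: at line 8 remove [nef] add [hrfry,gcyac] -> 13 lines: gxybv kpmhs oyd dzr gut codf cdbuj yheve cnw hrfry gcyac orv dyu
Final line 3: oyd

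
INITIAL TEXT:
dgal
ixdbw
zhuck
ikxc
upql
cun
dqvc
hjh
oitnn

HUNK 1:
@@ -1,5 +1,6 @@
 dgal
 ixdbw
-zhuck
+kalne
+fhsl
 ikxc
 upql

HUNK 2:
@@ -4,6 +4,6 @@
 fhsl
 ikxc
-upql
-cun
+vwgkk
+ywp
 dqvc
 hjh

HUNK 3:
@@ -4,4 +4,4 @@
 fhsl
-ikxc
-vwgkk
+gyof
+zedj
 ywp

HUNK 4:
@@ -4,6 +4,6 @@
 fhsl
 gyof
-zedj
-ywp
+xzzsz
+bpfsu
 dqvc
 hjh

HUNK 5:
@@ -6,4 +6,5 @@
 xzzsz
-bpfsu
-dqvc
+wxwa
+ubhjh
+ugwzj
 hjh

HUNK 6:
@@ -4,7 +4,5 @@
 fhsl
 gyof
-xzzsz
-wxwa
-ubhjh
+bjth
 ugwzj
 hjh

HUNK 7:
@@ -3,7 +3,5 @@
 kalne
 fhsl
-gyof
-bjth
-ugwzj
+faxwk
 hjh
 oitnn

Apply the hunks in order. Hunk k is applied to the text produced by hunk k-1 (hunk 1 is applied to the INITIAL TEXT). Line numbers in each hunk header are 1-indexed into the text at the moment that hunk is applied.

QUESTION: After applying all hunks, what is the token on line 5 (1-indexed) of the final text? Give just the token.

Answer: faxwk

Derivation:
Hunk 1: at line 1 remove [zhuck] add [kalne,fhsl] -> 10 lines: dgal ixdbw kalne fhsl ikxc upql cun dqvc hjh oitnn
Hunk 2: at line 4 remove [upql,cun] add [vwgkk,ywp] -> 10 lines: dgal ixdbw kalne fhsl ikxc vwgkk ywp dqvc hjh oitnn
Hunk 3: at line 4 remove [ikxc,vwgkk] add [gyof,zedj] -> 10 lines: dgal ixdbw kalne fhsl gyof zedj ywp dqvc hjh oitnn
Hunk 4: at line 4 remove [zedj,ywp] add [xzzsz,bpfsu] -> 10 lines: dgal ixdbw kalne fhsl gyof xzzsz bpfsu dqvc hjh oitnn
Hunk 5: at line 6 remove [bpfsu,dqvc] add [wxwa,ubhjh,ugwzj] -> 11 lines: dgal ixdbw kalne fhsl gyof xzzsz wxwa ubhjh ugwzj hjh oitnn
Hunk 6: at line 4 remove [xzzsz,wxwa,ubhjh] add [bjth] -> 9 lines: dgal ixdbw kalne fhsl gyof bjth ugwzj hjh oitnn
Hunk 7: at line 3 remove [gyof,bjth,ugwzj] add [faxwk] -> 7 lines: dgal ixdbw kalne fhsl faxwk hjh oitnn
Final line 5: faxwk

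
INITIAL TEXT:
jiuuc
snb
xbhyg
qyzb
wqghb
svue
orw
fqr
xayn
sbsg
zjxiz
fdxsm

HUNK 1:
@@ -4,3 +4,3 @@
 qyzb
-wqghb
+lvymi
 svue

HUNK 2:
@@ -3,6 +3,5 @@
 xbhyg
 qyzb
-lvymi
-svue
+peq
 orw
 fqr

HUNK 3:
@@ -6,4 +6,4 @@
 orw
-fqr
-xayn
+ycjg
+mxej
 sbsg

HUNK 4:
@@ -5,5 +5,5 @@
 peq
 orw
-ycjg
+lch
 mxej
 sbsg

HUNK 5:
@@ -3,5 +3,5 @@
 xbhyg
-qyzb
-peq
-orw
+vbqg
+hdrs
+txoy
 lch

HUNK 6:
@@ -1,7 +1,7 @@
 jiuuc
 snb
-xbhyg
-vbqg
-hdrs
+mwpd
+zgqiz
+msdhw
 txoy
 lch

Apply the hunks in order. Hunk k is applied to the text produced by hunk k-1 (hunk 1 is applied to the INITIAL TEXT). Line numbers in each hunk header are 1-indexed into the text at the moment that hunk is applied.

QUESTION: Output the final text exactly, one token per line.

Hunk 1: at line 4 remove [wqghb] add [lvymi] -> 12 lines: jiuuc snb xbhyg qyzb lvymi svue orw fqr xayn sbsg zjxiz fdxsm
Hunk 2: at line 3 remove [lvymi,svue] add [peq] -> 11 lines: jiuuc snb xbhyg qyzb peq orw fqr xayn sbsg zjxiz fdxsm
Hunk 3: at line 6 remove [fqr,xayn] add [ycjg,mxej] -> 11 lines: jiuuc snb xbhyg qyzb peq orw ycjg mxej sbsg zjxiz fdxsm
Hunk 4: at line 5 remove [ycjg] add [lch] -> 11 lines: jiuuc snb xbhyg qyzb peq orw lch mxej sbsg zjxiz fdxsm
Hunk 5: at line 3 remove [qyzb,peq,orw] add [vbqg,hdrs,txoy] -> 11 lines: jiuuc snb xbhyg vbqg hdrs txoy lch mxej sbsg zjxiz fdxsm
Hunk 6: at line 1 remove [xbhyg,vbqg,hdrs] add [mwpd,zgqiz,msdhw] -> 11 lines: jiuuc snb mwpd zgqiz msdhw txoy lch mxej sbsg zjxiz fdxsm

Answer: jiuuc
snb
mwpd
zgqiz
msdhw
txoy
lch
mxej
sbsg
zjxiz
fdxsm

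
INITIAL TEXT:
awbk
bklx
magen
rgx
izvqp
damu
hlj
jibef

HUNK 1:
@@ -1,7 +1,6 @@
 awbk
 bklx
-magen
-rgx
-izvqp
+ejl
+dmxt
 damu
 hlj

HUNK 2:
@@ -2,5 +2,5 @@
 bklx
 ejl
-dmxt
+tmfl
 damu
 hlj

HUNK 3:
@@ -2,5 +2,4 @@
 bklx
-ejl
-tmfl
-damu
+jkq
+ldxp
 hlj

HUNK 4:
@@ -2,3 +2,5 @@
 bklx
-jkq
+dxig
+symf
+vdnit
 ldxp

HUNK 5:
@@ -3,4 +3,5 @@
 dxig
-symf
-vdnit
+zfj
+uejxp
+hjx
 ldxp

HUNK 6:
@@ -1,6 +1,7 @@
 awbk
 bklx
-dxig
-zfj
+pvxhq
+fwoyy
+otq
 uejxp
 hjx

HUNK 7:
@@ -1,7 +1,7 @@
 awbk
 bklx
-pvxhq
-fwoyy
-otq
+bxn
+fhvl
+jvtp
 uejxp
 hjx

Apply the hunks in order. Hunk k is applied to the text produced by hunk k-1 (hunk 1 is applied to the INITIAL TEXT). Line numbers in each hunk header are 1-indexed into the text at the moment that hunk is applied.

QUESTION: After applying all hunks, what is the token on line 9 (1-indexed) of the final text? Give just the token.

Answer: hlj

Derivation:
Hunk 1: at line 1 remove [magen,rgx,izvqp] add [ejl,dmxt] -> 7 lines: awbk bklx ejl dmxt damu hlj jibef
Hunk 2: at line 2 remove [dmxt] add [tmfl] -> 7 lines: awbk bklx ejl tmfl damu hlj jibef
Hunk 3: at line 2 remove [ejl,tmfl,damu] add [jkq,ldxp] -> 6 lines: awbk bklx jkq ldxp hlj jibef
Hunk 4: at line 2 remove [jkq] add [dxig,symf,vdnit] -> 8 lines: awbk bklx dxig symf vdnit ldxp hlj jibef
Hunk 5: at line 3 remove [symf,vdnit] add [zfj,uejxp,hjx] -> 9 lines: awbk bklx dxig zfj uejxp hjx ldxp hlj jibef
Hunk 6: at line 1 remove [dxig,zfj] add [pvxhq,fwoyy,otq] -> 10 lines: awbk bklx pvxhq fwoyy otq uejxp hjx ldxp hlj jibef
Hunk 7: at line 1 remove [pvxhq,fwoyy,otq] add [bxn,fhvl,jvtp] -> 10 lines: awbk bklx bxn fhvl jvtp uejxp hjx ldxp hlj jibef
Final line 9: hlj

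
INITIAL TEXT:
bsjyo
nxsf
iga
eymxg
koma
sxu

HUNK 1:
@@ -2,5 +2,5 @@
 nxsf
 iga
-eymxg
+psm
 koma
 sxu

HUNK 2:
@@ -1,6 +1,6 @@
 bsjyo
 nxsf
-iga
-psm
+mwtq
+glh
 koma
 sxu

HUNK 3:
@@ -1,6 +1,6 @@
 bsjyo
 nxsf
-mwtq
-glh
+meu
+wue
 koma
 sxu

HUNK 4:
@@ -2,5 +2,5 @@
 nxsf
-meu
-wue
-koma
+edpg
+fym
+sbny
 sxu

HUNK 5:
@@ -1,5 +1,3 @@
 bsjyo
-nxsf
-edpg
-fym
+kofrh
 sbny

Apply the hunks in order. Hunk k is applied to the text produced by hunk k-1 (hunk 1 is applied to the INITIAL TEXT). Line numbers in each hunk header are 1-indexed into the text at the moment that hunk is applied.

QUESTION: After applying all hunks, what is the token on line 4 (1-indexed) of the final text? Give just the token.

Hunk 1: at line 2 remove [eymxg] add [psm] -> 6 lines: bsjyo nxsf iga psm koma sxu
Hunk 2: at line 1 remove [iga,psm] add [mwtq,glh] -> 6 lines: bsjyo nxsf mwtq glh koma sxu
Hunk 3: at line 1 remove [mwtq,glh] add [meu,wue] -> 6 lines: bsjyo nxsf meu wue koma sxu
Hunk 4: at line 2 remove [meu,wue,koma] add [edpg,fym,sbny] -> 6 lines: bsjyo nxsf edpg fym sbny sxu
Hunk 5: at line 1 remove [nxsf,edpg,fym] add [kofrh] -> 4 lines: bsjyo kofrh sbny sxu
Final line 4: sxu

Answer: sxu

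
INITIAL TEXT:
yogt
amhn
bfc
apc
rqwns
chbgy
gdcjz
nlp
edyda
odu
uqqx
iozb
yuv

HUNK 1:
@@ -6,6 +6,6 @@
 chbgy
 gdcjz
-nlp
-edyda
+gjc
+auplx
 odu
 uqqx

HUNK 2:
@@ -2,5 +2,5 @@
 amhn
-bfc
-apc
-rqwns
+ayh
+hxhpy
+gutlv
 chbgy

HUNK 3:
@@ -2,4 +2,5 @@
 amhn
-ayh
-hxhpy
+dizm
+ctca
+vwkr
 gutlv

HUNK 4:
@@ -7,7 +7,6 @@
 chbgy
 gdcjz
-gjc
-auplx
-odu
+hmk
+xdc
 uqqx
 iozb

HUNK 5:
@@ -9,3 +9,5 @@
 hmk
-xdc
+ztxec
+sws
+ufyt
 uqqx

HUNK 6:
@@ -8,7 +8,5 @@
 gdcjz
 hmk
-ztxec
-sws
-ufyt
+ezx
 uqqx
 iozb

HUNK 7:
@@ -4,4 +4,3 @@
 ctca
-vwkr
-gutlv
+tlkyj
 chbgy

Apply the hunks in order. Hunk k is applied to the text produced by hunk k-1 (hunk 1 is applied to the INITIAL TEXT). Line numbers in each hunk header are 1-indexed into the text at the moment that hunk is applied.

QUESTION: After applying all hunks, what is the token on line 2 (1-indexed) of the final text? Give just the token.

Hunk 1: at line 6 remove [nlp,edyda] add [gjc,auplx] -> 13 lines: yogt amhn bfc apc rqwns chbgy gdcjz gjc auplx odu uqqx iozb yuv
Hunk 2: at line 2 remove [bfc,apc,rqwns] add [ayh,hxhpy,gutlv] -> 13 lines: yogt amhn ayh hxhpy gutlv chbgy gdcjz gjc auplx odu uqqx iozb yuv
Hunk 3: at line 2 remove [ayh,hxhpy] add [dizm,ctca,vwkr] -> 14 lines: yogt amhn dizm ctca vwkr gutlv chbgy gdcjz gjc auplx odu uqqx iozb yuv
Hunk 4: at line 7 remove [gjc,auplx,odu] add [hmk,xdc] -> 13 lines: yogt amhn dizm ctca vwkr gutlv chbgy gdcjz hmk xdc uqqx iozb yuv
Hunk 5: at line 9 remove [xdc] add [ztxec,sws,ufyt] -> 15 lines: yogt amhn dizm ctca vwkr gutlv chbgy gdcjz hmk ztxec sws ufyt uqqx iozb yuv
Hunk 6: at line 8 remove [ztxec,sws,ufyt] add [ezx] -> 13 lines: yogt amhn dizm ctca vwkr gutlv chbgy gdcjz hmk ezx uqqx iozb yuv
Hunk 7: at line 4 remove [vwkr,gutlv] add [tlkyj] -> 12 lines: yogt amhn dizm ctca tlkyj chbgy gdcjz hmk ezx uqqx iozb yuv
Final line 2: amhn

Answer: amhn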